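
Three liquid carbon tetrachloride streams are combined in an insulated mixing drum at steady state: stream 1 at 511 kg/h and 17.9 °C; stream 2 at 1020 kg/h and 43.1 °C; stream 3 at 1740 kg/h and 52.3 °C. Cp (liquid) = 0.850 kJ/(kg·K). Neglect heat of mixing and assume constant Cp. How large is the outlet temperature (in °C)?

T_out = 44.1 °C

No heat crosses the boundary, so H_out = H_in.
T_out = Σ ṁᵢCp,ᵢTᵢ / Σ ṁᵢCp,ᵢ
      = 122490 / 2780.3 = 44.057 °C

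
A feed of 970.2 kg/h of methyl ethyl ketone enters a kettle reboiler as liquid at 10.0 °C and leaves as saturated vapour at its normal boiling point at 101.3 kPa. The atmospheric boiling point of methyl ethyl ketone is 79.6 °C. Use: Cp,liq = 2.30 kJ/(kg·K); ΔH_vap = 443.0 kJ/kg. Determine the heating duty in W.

Q = 163000 W

liquid 10.0→79.6 °C: 160.08 kJ/kg
vaporisation at 79.6 °C: 443 kJ/kg
Δh = 160.08 + 443 = 603.08 kJ/kg
Q = ṁ·Δh = 970.2 kg/h × 603.08 kJ/kg = 585110 kJ/h
|Q| = 162.53 kW = 162530 W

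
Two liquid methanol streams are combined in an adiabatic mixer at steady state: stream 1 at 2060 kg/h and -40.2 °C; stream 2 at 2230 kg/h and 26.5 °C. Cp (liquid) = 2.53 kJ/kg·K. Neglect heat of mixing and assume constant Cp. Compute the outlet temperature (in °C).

T_out = -5.53 °C

Adiabatic, steady state ⇒ Σ ṁᵢCp,ᵢ(T_out − Tᵢ) = 0
T_out = Σ ṁᵢCp,ᵢTᵢ / Σ ṁᵢCp,ᵢ
      = -60004 / 10854 = -5.5284 °C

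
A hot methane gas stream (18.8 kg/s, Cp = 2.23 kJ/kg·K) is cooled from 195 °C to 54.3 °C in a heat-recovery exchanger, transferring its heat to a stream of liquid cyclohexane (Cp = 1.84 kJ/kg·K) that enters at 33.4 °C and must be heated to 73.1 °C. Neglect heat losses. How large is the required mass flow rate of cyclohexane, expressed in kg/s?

ṁ_c = 80.8 kg/s

Heat released by hot stream: Q = 18.8 × 2.23 × (195 − 54.3) = 5898.7 kJ/s
Energy balance on cold side (adiabatic exchanger): Q = ṁ_c·Cp_c·(T_c,out − T_c,in)
ṁ_c = 5898.7 / [1.84 × (73.1 − 33.4)] = 80.751 kg/s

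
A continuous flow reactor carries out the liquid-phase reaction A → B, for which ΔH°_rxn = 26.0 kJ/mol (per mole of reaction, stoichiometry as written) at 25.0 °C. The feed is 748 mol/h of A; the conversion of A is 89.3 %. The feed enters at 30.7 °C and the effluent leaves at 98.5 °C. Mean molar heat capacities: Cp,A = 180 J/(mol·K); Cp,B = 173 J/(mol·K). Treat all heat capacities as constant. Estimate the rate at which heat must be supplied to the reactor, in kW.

Q_in = 7.26 kW

Extent of reaction ξ = 0.893 × 748 = 667.96 mol/h
Reaction term: ξ·ΔH°_rxn = 667.96 × 26.0 = 17367 kJ/h
Sensible, feed 30.7→25 °C: -767.45 kJ/h
Outlet flows (mol/h): A 80.036, B 667.96
Sensible, products 25→98.5 °C: 9552.4 kJ/h
Q = ΔH = 26152 kJ/h = 7.2644 kW
Heat supplied = 7.2644 kW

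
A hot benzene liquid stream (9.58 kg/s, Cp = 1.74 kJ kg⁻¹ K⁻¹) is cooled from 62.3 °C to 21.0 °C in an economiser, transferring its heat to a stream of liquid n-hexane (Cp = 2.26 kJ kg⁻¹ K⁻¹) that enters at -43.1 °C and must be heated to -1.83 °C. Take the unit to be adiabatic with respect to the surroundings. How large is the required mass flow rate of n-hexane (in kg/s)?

Heat released by hot stream: Q = 9.58 × 1.74 × (62.3 − 21.0) = 688.44 kJ/s
Energy balance on cold side (adiabatic exchanger): Q = ṁ_c·Cp_c·(T_c,out − T_c,in)
ṁ_c = 688.44 / [2.26 × (-1.83 − -43.1)] = 7.3811 kg/s

ṁ_c = 7.38 kg/s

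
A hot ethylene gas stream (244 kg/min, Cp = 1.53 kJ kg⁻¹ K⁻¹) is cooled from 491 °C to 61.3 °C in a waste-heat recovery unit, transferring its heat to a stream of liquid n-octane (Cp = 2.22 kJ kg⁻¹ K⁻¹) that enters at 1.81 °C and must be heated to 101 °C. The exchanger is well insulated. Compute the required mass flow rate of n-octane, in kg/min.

Heat released by hot stream: Q = 244 × 1.53 × (491 − 61.3) = 160420 kJ/min
Energy balance on cold side (adiabatic exchanger): Q = ṁ_c·Cp_c·(T_c,out − T_c,in)
ṁ_c = 160420 / [2.22 × (101 − 1.81)] = 728.49 kg/min

ṁ_c = 728 kg/min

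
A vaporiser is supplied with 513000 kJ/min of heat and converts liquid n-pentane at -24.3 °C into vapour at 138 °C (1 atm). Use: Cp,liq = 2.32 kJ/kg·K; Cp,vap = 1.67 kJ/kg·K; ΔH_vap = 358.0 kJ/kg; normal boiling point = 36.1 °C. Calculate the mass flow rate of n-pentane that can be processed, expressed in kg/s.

ṁ = 12.8 kg/s

Δh = 2.32×(36.1−-24.3) + 358.0 + 1.67×(138−36.1) = 668.3 kJ/kg
Q = 513000 kJ/min = 8550 kJ/s = 8550 kJ/s
ṁ = Q/Δh = 8550 / 668.3 = 12.794 kg/s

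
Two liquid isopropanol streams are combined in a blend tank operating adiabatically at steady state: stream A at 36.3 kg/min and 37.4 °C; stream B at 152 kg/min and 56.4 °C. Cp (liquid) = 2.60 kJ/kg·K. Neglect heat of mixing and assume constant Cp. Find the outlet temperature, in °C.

No heat crosses the boundary, so H_out = H_in.
Σ ṁᵢCp,ᵢTᵢ = 36.3×2.60×37.4 + 152×2.60×56.4 = 25819
Σ ṁᵢCp,ᵢ = 36.3×2.60 + 152×2.60 = 489.58
T_out = 25819 / 489.58 = 52.737 °C

T_out = 52.7 °C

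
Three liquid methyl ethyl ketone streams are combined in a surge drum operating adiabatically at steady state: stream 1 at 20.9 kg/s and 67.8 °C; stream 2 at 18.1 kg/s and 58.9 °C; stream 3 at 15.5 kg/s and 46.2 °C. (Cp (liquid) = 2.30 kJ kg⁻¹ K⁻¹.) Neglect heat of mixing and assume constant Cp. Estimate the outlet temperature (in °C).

T_out = 58.7 °C

Adiabatic, steady state ⇒ Σ ṁᵢCp,ᵢ(T_out − Tᵢ) = 0
Σ ṁᵢCp,ᵢTᵢ = 20.9×2.30×67.8 + 18.1×2.30×58.9 + 15.5×2.30×46.2 = 7358.2
Σ ṁᵢCp,ᵢ = 20.9×2.30 + 18.1×2.30 + 15.5×2.30 = 125.35
T_out = 7358.2 / 125.35 = 58.701 °C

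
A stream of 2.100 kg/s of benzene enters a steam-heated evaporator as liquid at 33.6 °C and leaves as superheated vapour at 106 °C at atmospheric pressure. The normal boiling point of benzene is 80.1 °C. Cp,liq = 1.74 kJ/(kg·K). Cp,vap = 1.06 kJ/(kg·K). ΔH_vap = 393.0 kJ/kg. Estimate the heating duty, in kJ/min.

Q = 63200 kJ/min

liquid 33.6→80.1 °C: 80.91 kJ/kg
vaporisation at 80.1 °C: 393 kJ/kg
vapour 80.1→106 °C: 27.454 kJ/kg
Δh = 80.91 + 393 + 27.454 = 501.36 kJ/kg
Q = ṁ·Δh = 2.100 kg/s × 501.36 kJ/kg = 1052.9 kJ/s
|Q| = 1052.9 kW = 63172 kJ/min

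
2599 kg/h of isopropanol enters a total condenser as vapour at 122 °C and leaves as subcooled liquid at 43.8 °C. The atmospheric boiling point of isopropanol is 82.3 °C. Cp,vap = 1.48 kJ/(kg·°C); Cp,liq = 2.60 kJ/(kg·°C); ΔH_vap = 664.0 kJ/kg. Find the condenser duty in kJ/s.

Q_c = 594 kJ/s

vapour 122→82.3 °C: -58.756 kJ/kg
condensation at 82.3 °C: -664 kJ/kg
liquid 82.3→43.8 °C: -100.1 kJ/kg
Δh = -58.756 + -664 + -100.1 = -822.86 kJ/kg
Q = ṁ·Δh = 2599 kg/h × -822.86 kJ/kg = -2.1386e+06 kJ/h
|Q| = 594.06 kW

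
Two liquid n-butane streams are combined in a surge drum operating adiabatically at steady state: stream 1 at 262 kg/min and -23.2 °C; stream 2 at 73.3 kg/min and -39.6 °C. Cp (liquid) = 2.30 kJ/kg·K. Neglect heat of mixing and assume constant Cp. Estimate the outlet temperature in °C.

Energy balance with Q = 0: Σ ṁᵢCp,ᵢ(T_out − Tᵢ) = 0
Σ ṁᵢCp,ᵢTᵢ = 262×2.30×-23.2 + 73.3×2.30×-39.6 = -20656
Σ ṁᵢCp,ᵢ = 262×2.30 + 73.3×2.30 = 771.19
T_out = -20656 / 771.19 = -26.785 °C

T_out = -26.8 °C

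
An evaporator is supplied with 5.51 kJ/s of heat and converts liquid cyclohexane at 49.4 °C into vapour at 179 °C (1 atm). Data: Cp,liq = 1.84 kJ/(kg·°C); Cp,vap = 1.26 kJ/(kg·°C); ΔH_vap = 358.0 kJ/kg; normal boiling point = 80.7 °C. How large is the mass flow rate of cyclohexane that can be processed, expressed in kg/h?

Δh = 1.84×(80.7−49.4) + 358.0 + 1.26×(179−80.7) = 539.45 kJ/kg
Q = 5.51 kJ/s = 5.51 kJ/s = 19836 kJ/h
ṁ = Q/Δh = 19836 / 539.45 = 36.771 kg/h

ṁ = 36.8 kg/h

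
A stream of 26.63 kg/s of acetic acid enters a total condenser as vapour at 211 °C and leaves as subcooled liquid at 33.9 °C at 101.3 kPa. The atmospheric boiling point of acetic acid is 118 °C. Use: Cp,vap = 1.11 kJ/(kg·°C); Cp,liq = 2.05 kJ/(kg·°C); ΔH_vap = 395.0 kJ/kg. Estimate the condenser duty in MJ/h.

vapour 211→118 °C: -103.23 kJ/kg
condensation at 118 °C: -395 kJ/kg
liquid 118→33.9 °C: -172.4 kJ/kg
Δh = -103.23 + -395 + -172.4 = -670.63 kJ/kg
Q = ṁ·Δh = 26.63 kg/s × -670.63 kJ/kg = -17859 kJ/s
|Q| = 17859 kW = 64292 MJ/h

Q_c = 64300 MJ/h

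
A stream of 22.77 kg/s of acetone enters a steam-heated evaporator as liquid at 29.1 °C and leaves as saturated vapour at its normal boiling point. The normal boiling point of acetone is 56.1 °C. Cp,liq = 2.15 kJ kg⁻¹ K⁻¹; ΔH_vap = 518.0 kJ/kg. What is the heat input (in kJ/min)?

liquid 29.1→56.1 °C: 58.05 kJ/kg
vaporisation at 56.1 °C: 518 kJ/kg
Δh = 58.05 + 518 = 576.05 kJ/kg
Q = ṁ·Δh = 22.77 kg/s × 576.05 kJ/kg = 13117 kJ/s
|Q| = 13117 kW = 787000 kJ/min

Q = 787000 kJ/min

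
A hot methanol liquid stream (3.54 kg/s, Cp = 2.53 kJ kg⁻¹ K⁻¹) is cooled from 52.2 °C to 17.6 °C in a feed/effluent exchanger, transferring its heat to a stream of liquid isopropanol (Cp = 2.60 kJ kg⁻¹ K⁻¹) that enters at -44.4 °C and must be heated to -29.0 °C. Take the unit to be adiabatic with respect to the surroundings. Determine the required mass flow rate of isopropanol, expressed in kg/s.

Heat released by hot stream: Q = 3.54 × 2.53 × (52.2 − 17.6) = 309.88 kJ/s
Energy balance on cold side (adiabatic exchanger): Q = ṁ_c·Cp_c·(T_c,out − T_c,in)
ṁ_c = 309.88 / [2.60 × (-29.0 − -44.4)] = 7.7394 kg/s

ṁ_c = 7.74 kg/s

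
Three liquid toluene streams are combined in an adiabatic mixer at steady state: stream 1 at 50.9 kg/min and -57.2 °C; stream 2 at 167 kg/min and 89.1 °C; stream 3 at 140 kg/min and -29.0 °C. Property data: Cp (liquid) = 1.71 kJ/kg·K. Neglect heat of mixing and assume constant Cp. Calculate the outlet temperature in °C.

T_out = 22.1 °C

Adiabatic, steady state ⇒ Σ ṁᵢCp,ᵢ(T_out − Tᵢ) = 0
T_out = Σ ṁᵢCp,ᵢTᵢ / Σ ṁᵢCp,ᵢ
      = 13523 / 612.01 = 22.096 °C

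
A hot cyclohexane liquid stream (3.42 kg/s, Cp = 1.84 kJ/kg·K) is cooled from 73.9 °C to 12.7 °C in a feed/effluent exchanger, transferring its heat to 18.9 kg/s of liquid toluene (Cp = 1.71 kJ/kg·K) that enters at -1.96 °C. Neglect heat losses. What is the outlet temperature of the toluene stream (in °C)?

T_c,out = 9.96 °C

Heat released by hot stream: Q = 3.42 × 1.84 × (73.9 − 12.7) = 385.12 kJ/s
Energy balance on cold side (adiabatic exchanger): Q = ṁ_c·Cp_c·(T_c,out − T_c,in)
T_c,out = -1.96 + 385.12/(18.9 × 1.71) = 9.9562 °C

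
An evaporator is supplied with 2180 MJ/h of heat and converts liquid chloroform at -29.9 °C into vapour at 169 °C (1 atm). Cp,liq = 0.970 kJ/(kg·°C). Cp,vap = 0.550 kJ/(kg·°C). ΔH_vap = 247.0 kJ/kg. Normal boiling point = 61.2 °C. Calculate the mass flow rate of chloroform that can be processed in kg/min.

ṁ = 92.1 kg/min

Δh = 0.970×(61.2−-29.9) + 247.0 + 0.550×(169−61.2) = 394.66 kJ/kg
Q = 2180 MJ/h = 605.56 kJ/s = 36333 kJ/min
ṁ = Q/Δh = 36333 / 394.66 = 92.063 kg/min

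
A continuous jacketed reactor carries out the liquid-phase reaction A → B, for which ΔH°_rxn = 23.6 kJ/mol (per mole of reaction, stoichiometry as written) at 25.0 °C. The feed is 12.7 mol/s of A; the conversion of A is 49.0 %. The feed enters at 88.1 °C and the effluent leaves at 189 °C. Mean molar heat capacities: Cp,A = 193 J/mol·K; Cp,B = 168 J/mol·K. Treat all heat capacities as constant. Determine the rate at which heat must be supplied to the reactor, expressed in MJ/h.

Q_in = 1330 MJ/h

Extent of reaction ξ = 0.490 × 12.7 = 6.223 mol/s
Reaction term: ξ·ΔH°_rxn = 6.223 × 23.6 = 146.86 kJ/s
Sensible, feed 88.1→25 °C: -154.66 kJ/s
Outlet flows (mol/s): A 6.477, B 6.223
Sensible, products 25→189 °C: 376.47 kJ/s
Q = ΔH = 368.66 kJ/s = 368.66 kW
Heat supplied = 1327.2 MJ/h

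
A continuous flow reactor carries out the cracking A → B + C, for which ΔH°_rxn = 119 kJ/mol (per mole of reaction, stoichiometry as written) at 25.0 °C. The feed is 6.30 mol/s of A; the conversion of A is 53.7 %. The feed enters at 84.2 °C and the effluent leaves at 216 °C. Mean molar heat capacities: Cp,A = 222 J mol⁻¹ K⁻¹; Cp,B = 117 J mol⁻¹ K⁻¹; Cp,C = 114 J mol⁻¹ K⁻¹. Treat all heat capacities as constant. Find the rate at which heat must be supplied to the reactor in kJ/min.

Q_in = 35600 kJ/min

Extent of reaction ξ = 0.537 × 6.30 = 3.3831 mol/s
Reaction term: ξ·ΔH°_rxn = 3.3831 × 119 = 402.59 kJ/s
Sensible, feed 84.2→25 °C: -82.797 kJ/s
Outlet flows (mol/s): A 2.9169, B 3.3831, C 3.3831
Sensible, products 25→216 °C: 272.95 kJ/s
Q = ΔH = 592.74 kJ/s = 592.74 kW
Heat supplied = 35564 kJ/min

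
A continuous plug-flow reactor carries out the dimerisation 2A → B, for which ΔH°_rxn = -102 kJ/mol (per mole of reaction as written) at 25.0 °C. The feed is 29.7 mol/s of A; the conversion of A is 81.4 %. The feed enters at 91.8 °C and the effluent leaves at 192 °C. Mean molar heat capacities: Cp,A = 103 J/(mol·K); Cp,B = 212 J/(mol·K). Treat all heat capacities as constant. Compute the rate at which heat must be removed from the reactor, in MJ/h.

Q_out = 3290 MJ/h

Extent of reaction ξ = 0.814 × 29.7 / 2 = 12.088 mol/s
Reaction term: ξ·ΔH°_rxn = 12.088 × -102 = -1233 kJ/s
Sensible, feed 91.8→25 °C: -204.35 kJ/s
Outlet flows (mol/s): A 5.5242, B 12.088
Sensible, products 25→192 °C: 522.98 kJ/s
Q = ΔH = -914.33 kJ/s = -914.33 kW
Heat removed = 3291.6 MJ/h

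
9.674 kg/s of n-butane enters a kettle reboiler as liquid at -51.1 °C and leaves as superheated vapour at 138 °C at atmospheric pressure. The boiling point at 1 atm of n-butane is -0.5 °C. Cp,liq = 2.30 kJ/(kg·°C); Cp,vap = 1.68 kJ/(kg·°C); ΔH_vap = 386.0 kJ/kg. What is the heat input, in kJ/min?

Q = 427000 kJ/min

liquid -51.1→-0.5 °C: 116.38 kJ/kg
vaporisation at -0.5 °C: 386 kJ/kg
vapour -0.5→138 °C: 232.68 kJ/kg
Δh = 116.38 + 386 + 232.68 = 735.06 kJ/kg
Q = ṁ·Δh = 9.674 kg/s × 735.06 kJ/kg = 7111 kJ/s
|Q| = 7111 kW = 426660 kJ/min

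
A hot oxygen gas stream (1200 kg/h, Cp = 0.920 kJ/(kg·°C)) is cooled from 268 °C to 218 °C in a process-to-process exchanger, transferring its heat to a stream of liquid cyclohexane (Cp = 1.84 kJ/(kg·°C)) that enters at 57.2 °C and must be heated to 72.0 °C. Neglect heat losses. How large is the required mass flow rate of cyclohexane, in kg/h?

Heat released by hot stream: Q = 1200 × 0.920 × (268 − 218) = 55200 kJ/h
Energy balance on cold side (adiabatic exchanger): Q = ṁ_c·Cp_c·(T_c,out − T_c,in)
ṁ_c = 55200 / [1.84 × (72.0 − 57.2)] = 2027 kg/h

ṁ_c = 2030 kg/h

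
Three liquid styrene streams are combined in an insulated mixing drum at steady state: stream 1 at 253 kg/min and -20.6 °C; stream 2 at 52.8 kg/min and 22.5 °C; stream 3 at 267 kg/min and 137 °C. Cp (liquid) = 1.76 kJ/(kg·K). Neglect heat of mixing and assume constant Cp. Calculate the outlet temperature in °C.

Adiabatic, steady state ⇒ Σ ṁᵢCp,ᵢ(T_out − Tᵢ) = 0
Σ ṁᵢCp,ᵢTᵢ = 253×1.76×-20.6 + 52.8×1.76×22.5 + 267×1.76×137 = 57297
Σ ṁᵢCp,ᵢ = 253×1.76 + 52.8×1.76 + 267×1.76 = 1008.1
T_out = 57297 / 1008.1 = 56.835 °C

T_out = 56.8 °C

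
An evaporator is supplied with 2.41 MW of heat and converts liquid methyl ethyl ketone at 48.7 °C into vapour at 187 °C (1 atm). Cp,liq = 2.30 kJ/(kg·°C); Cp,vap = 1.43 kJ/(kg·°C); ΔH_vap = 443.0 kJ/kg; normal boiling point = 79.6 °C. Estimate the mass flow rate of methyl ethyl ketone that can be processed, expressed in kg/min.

ṁ = 217 kg/min

Δh = 2.30×(79.6−48.7) + 443.0 + 1.43×(187−79.6) = 667.65 kJ/kg
Q = 2.41 MW = 2410 kJ/s = 144600 kJ/min
ṁ = Q/Δh = 144600 / 667.65 = 216.58 kg/min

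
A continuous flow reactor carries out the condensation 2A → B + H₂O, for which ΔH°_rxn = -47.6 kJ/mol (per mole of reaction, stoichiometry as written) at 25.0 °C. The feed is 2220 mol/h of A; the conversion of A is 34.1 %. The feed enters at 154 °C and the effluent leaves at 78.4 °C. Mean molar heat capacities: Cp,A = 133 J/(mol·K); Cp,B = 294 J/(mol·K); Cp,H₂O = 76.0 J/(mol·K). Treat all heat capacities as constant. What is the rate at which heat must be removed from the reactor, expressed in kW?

Extent of reaction ξ = 0.341 × 2220 / 2 = 378.51 mol/h
Reaction term: ξ·ΔH°_rxn = 378.51 × -47.6 = -18017 kJ/h
Sensible, feed 154→25 °C: -38089 kJ/h
Outlet flows (mol/h): A 1463, B 378.51, H₂O 378.51
Sensible, products 25→78.4 °C: 17869 kJ/h
Q = ΔH = -38237 kJ/h = -10.621 kW
Heat removed = 10.621 kW

Q_out = 10.6 kW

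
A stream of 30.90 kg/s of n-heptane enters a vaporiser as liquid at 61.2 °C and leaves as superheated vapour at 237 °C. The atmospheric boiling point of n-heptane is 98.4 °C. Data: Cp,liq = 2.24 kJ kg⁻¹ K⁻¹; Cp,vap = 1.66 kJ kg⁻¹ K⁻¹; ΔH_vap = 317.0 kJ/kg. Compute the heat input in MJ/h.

liquid 61.2→98.4 °C: 83.328 kJ/kg
vaporisation at 98.4 °C: 317 kJ/kg
vapour 98.4→237 °C: 230.08 kJ/kg
Δh = 83.328 + 317 + 230.08 = 630.4 kJ/kg
Q = ṁ·Δh = 30.90 kg/s × 630.4 kJ/kg = 19479 kJ/s
|Q| = 19479 kW = 70126 MJ/h

Q = 70100 MJ/h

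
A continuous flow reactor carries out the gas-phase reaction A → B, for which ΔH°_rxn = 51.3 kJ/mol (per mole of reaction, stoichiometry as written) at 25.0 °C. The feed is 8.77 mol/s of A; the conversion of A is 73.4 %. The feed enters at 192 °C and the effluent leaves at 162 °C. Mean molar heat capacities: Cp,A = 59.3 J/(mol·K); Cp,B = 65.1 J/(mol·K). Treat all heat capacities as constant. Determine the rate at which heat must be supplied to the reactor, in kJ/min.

Q_in = 19200 kJ/min

Extent of reaction ξ = 0.734 × 8.77 = 6.4372 mol/s
Reaction term: ξ·ΔH°_rxn = 6.4372 × 51.3 = 330.23 kJ/s
Sensible, feed 192→25 °C: -86.85 kJ/s
Outlet flows (mol/s): A 2.3328, B 6.4372
Sensible, products 25→162 °C: 76.363 kJ/s
Q = ΔH = 319.74 kJ/s = 319.74 kW
Heat supplied = 19184 kJ/min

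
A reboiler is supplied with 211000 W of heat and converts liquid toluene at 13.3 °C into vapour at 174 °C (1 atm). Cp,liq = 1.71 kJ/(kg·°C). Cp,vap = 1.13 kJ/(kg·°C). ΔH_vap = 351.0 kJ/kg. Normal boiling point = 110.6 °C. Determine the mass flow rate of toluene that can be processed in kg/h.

ṁ = 1290 kg/h

Δh = 1.71×(110.6−13.3) + 351.0 + 1.13×(174−110.6) = 589.03 kJ/kg
Q = 211000 W = 211 kJ/s = 759600 kJ/h
ṁ = Q/Δh = 759600 / 589.03 = 1289.6 kg/h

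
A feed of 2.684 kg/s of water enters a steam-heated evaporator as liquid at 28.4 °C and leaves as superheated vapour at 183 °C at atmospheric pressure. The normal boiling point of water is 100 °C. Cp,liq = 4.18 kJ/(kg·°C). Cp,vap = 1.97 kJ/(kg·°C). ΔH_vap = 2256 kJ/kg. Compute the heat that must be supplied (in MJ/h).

Q = 26300 MJ/h

liquid 28.4→100 °C: 299.29 kJ/kg
vaporisation at 100 °C: 2256 kJ/kg
vapour 100→183 °C: 163.51 kJ/kg
Δh = 299.29 + 2256 + 163.51 = 2718.8 kJ/kg
Q = ṁ·Δh = 2.684 kg/s × 2718.8 kJ/kg = 7297.3 kJ/s
|Q| = 7297.3 kW = 26270 MJ/h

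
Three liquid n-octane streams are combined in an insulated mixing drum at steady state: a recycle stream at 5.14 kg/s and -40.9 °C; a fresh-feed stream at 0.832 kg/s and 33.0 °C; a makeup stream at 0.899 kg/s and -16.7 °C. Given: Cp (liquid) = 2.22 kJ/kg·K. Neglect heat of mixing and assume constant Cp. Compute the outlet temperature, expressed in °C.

T_out = -28.8 °C

No heat crosses the boundary, so H_out = H_in.
Σ ṁᵢCp,ᵢTᵢ = 5.14×2.22×-40.9 + 0.832×2.22×33.0 + 0.899×2.22×-16.7 = -439.08
Σ ṁᵢCp,ᵢ = 5.14×2.22 + 0.832×2.22 + 0.899×2.22 = 15.254
T_out = -439.08 / 15.254 = -28.785 °C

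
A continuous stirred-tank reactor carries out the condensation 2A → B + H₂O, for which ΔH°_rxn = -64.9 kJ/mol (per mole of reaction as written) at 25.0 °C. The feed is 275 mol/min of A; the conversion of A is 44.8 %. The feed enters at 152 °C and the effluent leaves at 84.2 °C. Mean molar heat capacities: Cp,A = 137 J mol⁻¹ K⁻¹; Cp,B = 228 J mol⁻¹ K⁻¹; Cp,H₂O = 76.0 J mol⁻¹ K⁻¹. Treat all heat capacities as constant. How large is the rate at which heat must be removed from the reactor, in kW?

Q_out = 107 kW

Extent of reaction ξ = 0.448 × 275 / 2 = 61.6 mol/min
Reaction term: ξ·ΔH°_rxn = 61.6 × -64.9 = -3997.8 kJ/min
Sensible, feed 152→25 °C: -4784.7 kJ/min
Outlet flows (mol/min): A 151.8, B 61.6, H₂O 61.6
Sensible, products 25→84.2 °C: 2339.8 kJ/min
Q = ΔH = -6442.8 kJ/min = -107.38 kW
Heat removed = 107.38 kW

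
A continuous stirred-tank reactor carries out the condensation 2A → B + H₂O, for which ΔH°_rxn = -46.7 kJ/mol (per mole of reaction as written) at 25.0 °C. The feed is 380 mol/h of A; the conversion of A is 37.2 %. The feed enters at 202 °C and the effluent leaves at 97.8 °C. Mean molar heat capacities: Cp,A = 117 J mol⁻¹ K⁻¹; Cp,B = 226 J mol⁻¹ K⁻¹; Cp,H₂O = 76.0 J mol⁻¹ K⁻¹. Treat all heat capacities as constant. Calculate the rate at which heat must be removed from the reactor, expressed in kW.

Extent of reaction ξ = 0.372 × 380 / 2 = 70.68 mol/h
Reaction term: ξ·ΔH°_rxn = 70.68 × -46.7 = -3300.8 kJ/h
Sensible, feed 202→25 °C: -7869.4 kJ/h
Outlet flows (mol/h): A 238.64, B 70.68, H₂O 70.68
Sensible, products 25→97.8 °C: 3586.6 kJ/h
Q = ΔH = -7583.6 kJ/h = -2.1066 kW
Heat removed = 2.1066 kW

Q_out = 2.11 kW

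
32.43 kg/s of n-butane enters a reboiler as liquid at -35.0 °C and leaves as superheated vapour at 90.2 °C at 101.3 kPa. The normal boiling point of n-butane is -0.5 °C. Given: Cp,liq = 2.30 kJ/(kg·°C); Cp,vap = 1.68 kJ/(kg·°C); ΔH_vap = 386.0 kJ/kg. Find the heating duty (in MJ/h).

Q = 72100 MJ/h

liquid -35.0→-0.5 °C: 79.35 kJ/kg
vaporisation at -0.5 °C: 386 kJ/kg
vapour -0.5→90.2 °C: 152.38 kJ/kg
Δh = 79.35 + 386 + 152.38 = 617.73 kJ/kg
Q = ṁ·Δh = 32.43 kg/s × 617.73 kJ/kg = 20033 kJ/s
|Q| = 20033 kW = 72118 MJ/h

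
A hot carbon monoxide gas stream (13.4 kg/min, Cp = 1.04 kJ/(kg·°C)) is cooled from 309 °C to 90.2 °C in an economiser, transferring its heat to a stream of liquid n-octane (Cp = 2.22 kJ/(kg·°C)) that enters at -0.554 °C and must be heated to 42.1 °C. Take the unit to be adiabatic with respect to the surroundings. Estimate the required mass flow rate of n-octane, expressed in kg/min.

ṁ_c = 32.2 kg/min

Heat released by hot stream: Q = 13.4 × 1.04 × (309 − 90.2) = 3049.2 kJ/min
Energy balance on cold side (adiabatic exchanger): Q = ṁ_c·Cp_c·(T_c,out − T_c,in)
ṁ_c = 3049.2 / [2.22 × (42.1 − -0.554)] = 32.201 kg/min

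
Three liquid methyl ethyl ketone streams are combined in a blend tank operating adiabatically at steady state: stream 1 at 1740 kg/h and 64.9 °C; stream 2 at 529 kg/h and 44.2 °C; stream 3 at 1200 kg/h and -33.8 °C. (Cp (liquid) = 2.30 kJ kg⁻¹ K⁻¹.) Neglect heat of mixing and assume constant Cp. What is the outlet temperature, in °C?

T_out = 27.6 °C

Adiabatic, steady state ⇒ Σ ṁᵢCp,ᵢ(T_out − Tᵢ) = 0
T_out = Σ ṁᵢCp,ᵢTᵢ / Σ ṁᵢCp,ᵢ
      = 220220 / 7978.7 = 27.601 °C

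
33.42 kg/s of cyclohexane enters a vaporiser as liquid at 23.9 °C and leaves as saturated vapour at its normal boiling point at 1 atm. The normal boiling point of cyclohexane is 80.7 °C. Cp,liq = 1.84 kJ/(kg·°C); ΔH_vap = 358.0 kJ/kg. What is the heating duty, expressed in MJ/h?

Q = 55600 MJ/h

liquid 23.9→80.7 °C: 104.51 kJ/kg
vaporisation at 80.7 °C: 358 kJ/kg
Δh = 104.51 + 358 = 462.51 kJ/kg
Q = ṁ·Δh = 33.42 kg/s × 462.51 kJ/kg = 15457 kJ/s
|Q| = 15457 kW = 55646 MJ/h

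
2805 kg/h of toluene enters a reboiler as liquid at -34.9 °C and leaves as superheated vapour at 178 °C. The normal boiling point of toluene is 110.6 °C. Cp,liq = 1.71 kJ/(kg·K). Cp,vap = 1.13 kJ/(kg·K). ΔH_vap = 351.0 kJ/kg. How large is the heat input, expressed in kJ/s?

Q = 527 kJ/s

liquid -34.9→110.6 °C: 248.81 kJ/kg
vaporisation at 110.6 °C: 351 kJ/kg
vapour 110.6→178 °C: 76.162 kJ/kg
Δh = 248.81 + 351 + 76.162 = 675.97 kJ/kg
Q = ṁ·Δh = 2805 kg/h × 675.97 kJ/kg = 1.8961e+06 kJ/h
|Q| = 526.69 kW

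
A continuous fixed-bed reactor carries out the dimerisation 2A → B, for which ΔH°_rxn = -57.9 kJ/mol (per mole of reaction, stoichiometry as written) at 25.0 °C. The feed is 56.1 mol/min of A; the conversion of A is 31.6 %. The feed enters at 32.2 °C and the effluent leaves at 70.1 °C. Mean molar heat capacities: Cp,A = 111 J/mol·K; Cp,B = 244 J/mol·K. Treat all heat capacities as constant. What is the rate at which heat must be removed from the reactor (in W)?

Q_out = 4470 W

Extent of reaction ξ = 0.316 × 56.1 / 2 = 8.8638 mol/min
Reaction term: ξ·ΔH°_rxn = 8.8638 × -57.9 = -513.21 kJ/min
Sensible, feed 32.2→25 °C: -44.835 kJ/min
Outlet flows (mol/min): A 38.372, B 8.8638
Sensible, products 25→70.1 °C: 289.64 kJ/min
Q = ΔH = -268.41 kJ/min = -4.4735 kW
Heat removed = 4473.5 W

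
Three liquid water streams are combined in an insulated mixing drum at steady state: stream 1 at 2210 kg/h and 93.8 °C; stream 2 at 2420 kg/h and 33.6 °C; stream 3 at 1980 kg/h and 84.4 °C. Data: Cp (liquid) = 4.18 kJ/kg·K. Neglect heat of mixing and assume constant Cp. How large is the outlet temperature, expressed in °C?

No heat crosses the boundary, so H_out = H_in.
T_out = Σ ṁᵢCp,ᵢTᵢ / Σ ṁᵢCp,ᵢ
      = 1.9049e+06 / 27630 = 68.944 °C

T_out = 68.9 °C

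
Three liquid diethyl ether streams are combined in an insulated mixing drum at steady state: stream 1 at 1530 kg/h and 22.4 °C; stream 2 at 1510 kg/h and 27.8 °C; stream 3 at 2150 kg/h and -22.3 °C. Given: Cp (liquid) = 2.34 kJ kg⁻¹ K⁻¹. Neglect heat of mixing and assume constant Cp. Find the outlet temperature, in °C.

T_out = 5.45 °C

No heat crosses the boundary, so H_out = H_in.
T_out = Σ ṁᵢCp,ᵢTᵢ / Σ ṁᵢCp,ᵢ
      = 66234 / 12145 = 5.4538 °C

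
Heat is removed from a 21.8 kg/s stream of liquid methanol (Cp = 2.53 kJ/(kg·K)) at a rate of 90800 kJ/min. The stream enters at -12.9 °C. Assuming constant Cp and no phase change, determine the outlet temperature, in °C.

Q = 90800 kJ/min = 1513.3 kJ/s
ΔT = Q/(ṁ·Cp) = 1513.3/(21.8×2.53) = 27.438 K
T_out = -12.9 − 27.438 = -40.338 °C

T_out = -40.3 °C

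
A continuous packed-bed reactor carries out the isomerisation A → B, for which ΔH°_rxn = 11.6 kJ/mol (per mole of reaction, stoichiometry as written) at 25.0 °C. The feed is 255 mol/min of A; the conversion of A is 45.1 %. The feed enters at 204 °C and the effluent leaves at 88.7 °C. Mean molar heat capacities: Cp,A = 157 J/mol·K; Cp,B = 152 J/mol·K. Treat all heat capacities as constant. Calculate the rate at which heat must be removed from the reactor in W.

Extent of reaction ξ = 0.451 × 255 = 115.01 mol/min
Reaction term: ξ·ΔH°_rxn = 115.01 × 11.6 = 1334.1 kJ/min
Sensible, feed 204→25 °C: -7166.3 kJ/min
Outlet flows (mol/min): A 140, B 115.01
Sensible, products 25→88.7 °C: 2513.6 kJ/min
Q = ΔH = -3318.6 kJ/min = -55.31 kW
Heat removed = 55310 W

Q_out = 55300 W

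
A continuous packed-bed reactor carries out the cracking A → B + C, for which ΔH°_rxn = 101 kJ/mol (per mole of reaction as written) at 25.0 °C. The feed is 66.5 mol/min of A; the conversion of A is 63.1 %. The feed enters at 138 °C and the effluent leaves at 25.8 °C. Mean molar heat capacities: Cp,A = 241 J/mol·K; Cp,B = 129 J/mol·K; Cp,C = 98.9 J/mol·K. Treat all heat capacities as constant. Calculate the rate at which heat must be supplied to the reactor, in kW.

Q_in = 40.7 kW

Extent of reaction ξ = 0.631 × 66.5 = 41.962 mol/min
Reaction term: ξ·ΔH°_rxn = 41.962 × 101 = 4238.1 kJ/min
Sensible, feed 138→25 °C: -1811 kJ/min
Outlet flows (mol/min): A 24.538, B 41.962, C 41.962
Sensible, products 25→25.8 °C: 12.381 kJ/min
Q = ΔH = 2439.5 kJ/min = 40.658 kW
Heat supplied = 40.658 kW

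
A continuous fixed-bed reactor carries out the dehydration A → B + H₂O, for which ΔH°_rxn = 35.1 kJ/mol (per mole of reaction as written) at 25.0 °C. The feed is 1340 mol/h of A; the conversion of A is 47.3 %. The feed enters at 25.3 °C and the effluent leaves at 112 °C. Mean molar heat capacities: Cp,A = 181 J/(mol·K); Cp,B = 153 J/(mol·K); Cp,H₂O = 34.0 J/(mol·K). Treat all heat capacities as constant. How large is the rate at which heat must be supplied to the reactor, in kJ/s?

Q_in = 12.1 kJ/s

Extent of reaction ξ = 0.473 × 1340 = 633.82 mol/h
Reaction term: ξ·ΔH°_rxn = 633.82 × 35.1 = 22247 kJ/h
Sensible, feed 25.3→25 °C: -72.762 kJ/h
Outlet flows (mol/h): A 706.18, B 633.82, H₂O 633.82
Sensible, products 25→112 °C: 21432 kJ/h
Q = ΔH = 43606 kJ/h = 12.113 kW
Heat supplied = 12.113 kJ/s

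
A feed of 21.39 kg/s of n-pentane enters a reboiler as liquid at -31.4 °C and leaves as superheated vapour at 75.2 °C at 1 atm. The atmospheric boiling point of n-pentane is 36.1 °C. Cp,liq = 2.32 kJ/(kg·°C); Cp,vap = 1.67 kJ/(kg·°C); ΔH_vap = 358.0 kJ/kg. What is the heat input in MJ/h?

Q = 44700 MJ/h

liquid -31.4→36.1 °C: 156.6 kJ/kg
vaporisation at 36.1 °C: 358 kJ/kg
vapour 36.1→75.2 °C: 65.297 kJ/kg
Δh = 156.6 + 358 + 65.297 = 579.9 kJ/kg
Q = ṁ·Δh = 21.39 kg/s × 579.9 kJ/kg = 12404 kJ/s
|Q| = 12404 kW = 44654 MJ/h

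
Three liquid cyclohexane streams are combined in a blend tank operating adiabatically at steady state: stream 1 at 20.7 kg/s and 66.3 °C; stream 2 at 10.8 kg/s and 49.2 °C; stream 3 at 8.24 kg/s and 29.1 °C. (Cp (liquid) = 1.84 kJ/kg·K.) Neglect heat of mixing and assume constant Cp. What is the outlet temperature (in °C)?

T_out = 53.9 °C

Energy balance with Q = 0: Σ ṁᵢCp,ᵢ(T_out − Tᵢ) = 0
T_out = Σ ṁᵢCp,ᵢTᵢ / Σ ṁᵢCp,ᵢ
      = 3944.1 / 73.122 = 53.939 °C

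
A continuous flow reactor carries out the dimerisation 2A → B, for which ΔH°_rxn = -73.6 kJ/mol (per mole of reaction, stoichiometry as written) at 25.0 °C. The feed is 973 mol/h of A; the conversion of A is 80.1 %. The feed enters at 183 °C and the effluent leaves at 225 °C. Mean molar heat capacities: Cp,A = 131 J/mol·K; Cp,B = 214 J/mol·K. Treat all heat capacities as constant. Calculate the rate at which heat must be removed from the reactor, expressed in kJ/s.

Q_out = 7.52 kJ/s

Extent of reaction ξ = 0.801 × 973 / 2 = 389.69 mol/h
Reaction term: ξ·ΔH°_rxn = 389.69 × -73.6 = -28681 kJ/h
Sensible, feed 183→25 °C: -20139 kJ/h
Outlet flows (mol/h): A 193.63, B 389.69
Sensible, products 25→225 °C: 21752 kJ/h
Q = ΔH = -27068 kJ/h = -7.519 kW
Heat removed = 7.519 kJ/s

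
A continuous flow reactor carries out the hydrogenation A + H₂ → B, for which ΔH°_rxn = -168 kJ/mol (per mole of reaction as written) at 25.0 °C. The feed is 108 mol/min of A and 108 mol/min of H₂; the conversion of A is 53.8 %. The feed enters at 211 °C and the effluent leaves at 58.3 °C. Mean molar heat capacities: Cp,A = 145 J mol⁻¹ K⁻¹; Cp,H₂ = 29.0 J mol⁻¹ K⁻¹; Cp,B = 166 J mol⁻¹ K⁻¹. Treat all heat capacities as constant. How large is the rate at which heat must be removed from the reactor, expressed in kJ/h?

Extent of reaction ξ = 0.538 × 108 = 58.104 mol/min
Reaction term: ξ·ΔH°_rxn = 58.104 × -168 = -9761.5 kJ/min
Sensible, feed 211→25 °C: -3495.3 kJ/min
Outlet flows (mol/min): A 49.896, H₂ 49.896, B 58.104
Sensible, products 25→58.3 °C: 610.29 kJ/min
Q = ΔH = -12646 kJ/min = -210.77 kW
Heat removed = 758790 kJ/h

Q_out = 759000 kJ/h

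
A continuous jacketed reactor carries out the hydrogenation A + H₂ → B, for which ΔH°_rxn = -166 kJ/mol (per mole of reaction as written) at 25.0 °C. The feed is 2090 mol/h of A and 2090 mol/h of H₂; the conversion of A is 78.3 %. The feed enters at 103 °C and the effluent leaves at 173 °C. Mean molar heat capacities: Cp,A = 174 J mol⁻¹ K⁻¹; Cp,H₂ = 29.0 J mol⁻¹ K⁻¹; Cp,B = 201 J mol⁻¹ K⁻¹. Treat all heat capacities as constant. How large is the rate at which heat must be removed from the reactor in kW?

Q_out = 67.3 kW

Extent of reaction ξ = 0.783 × 2090 = 1636.5 mol/h
Reaction term: ξ·ΔH°_rxn = 1636.5 × -166 = -271650 kJ/h
Sensible, feed 103→25 °C: -33093 kJ/h
Outlet flows (mol/h): A 453.53, H₂ 453.53, B 1636.5
Sensible, products 25→173 °C: 62308 kJ/h
Q = ΔH = -242440 kJ/h = -67.344 kW
Heat removed = 67.344 kW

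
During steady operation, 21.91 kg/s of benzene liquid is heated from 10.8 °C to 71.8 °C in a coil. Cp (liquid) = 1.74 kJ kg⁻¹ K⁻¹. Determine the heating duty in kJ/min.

Q = ṁ·Cp·ΔT = 21.91 × 1.74 × (71.8 − 10.8) = 2325.5 kJ/s
Heating duty = 139530 kJ/min

Q = 140000 kJ/min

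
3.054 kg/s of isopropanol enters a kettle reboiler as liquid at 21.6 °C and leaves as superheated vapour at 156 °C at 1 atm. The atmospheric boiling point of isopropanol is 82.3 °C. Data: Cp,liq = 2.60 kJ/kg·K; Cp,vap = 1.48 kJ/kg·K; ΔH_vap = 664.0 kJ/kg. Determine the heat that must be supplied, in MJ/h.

Q = 10200 MJ/h

liquid 21.6→82.3 °C: 157.82 kJ/kg
vaporisation at 82.3 °C: 664 kJ/kg
vapour 82.3→156 °C: 109.08 kJ/kg
Δh = 157.82 + 664 + 109.08 = 930.9 kJ/kg
Q = ṁ·Δh = 3.054 kg/s × 930.9 kJ/kg = 2843 kJ/s
|Q| = 2843 kW = 10235 MJ/h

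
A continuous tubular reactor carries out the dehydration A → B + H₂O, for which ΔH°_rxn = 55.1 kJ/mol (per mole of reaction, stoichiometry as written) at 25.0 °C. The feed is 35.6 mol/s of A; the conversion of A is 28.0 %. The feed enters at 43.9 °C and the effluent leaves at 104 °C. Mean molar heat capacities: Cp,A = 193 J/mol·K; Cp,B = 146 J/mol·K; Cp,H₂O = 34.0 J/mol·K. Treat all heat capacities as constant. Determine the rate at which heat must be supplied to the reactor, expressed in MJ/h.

Q_in = 3430 MJ/h

Extent of reaction ξ = 0.280 × 35.6 = 9.968 mol/s
Reaction term: ξ·ΔH°_rxn = 9.968 × 55.1 = 549.24 kJ/s
Sensible, feed 43.9→25 °C: -129.86 kJ/s
Outlet flows (mol/s): A 25.632, B 9.968, H₂O 9.968
Sensible, products 25→104 °C: 532.56 kJ/s
Q = ΔH = 951.93 kJ/s = 951.93 kW
Heat supplied = 3427 MJ/h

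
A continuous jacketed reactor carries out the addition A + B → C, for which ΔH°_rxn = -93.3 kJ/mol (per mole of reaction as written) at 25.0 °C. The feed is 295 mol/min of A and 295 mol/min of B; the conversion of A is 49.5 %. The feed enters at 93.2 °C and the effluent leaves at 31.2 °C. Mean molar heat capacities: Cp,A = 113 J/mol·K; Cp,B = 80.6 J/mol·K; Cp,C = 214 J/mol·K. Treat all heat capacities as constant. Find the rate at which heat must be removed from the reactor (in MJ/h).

Extent of reaction ξ = 0.495 × 295 = 146.03 mol/min
Reaction term: ξ·ΔH°_rxn = 146.03 × -93.3 = -13624 kJ/min
Sensible, feed 93.2→25 °C: -3895 kJ/min
Outlet flows (mol/min): A 148.97, B 148.97, C 146.03
Sensible, products 25→31.2 °C: 372.56 kJ/min
Q = ΔH = -17147 kJ/min = -285.78 kW
Heat removed = 1028.8 MJ/h

Q_out = 1030 MJ/h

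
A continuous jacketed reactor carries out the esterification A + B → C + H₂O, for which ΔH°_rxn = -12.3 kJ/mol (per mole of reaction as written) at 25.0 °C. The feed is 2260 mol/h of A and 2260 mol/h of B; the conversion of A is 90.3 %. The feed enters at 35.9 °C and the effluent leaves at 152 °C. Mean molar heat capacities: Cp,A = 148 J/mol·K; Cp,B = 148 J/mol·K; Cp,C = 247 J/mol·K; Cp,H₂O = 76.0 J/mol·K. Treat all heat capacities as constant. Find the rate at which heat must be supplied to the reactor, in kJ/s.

Extent of reaction ξ = 0.903 × 2260 = 2040.8 mol/h
Reaction term: ξ·ΔH°_rxn = 2040.8 × -12.3 = -25102 kJ/h
Sensible, feed 35.9→25 °C: -7291.7 kJ/h
Outlet flows (mol/h): A 219.22, B 219.22, C 2040.8, H₂O 2040.8
Sensible, products 25→152 °C: 91956 kJ/h
Q = ΔH = 59562 kJ/h = 16.545 kW
Heat supplied = 16.545 kJ/s

Q_in = 16.5 kJ/s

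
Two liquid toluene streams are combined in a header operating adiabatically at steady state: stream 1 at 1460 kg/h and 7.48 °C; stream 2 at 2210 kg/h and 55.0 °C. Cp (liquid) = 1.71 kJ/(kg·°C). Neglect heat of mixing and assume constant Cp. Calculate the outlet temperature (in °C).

T_out = 36.1 °C

Energy balance with Q = 0: Σ ṁᵢCp,ᵢ(T_out − Tᵢ) = 0
T_out = Σ ṁᵢCp,ᵢTᵢ / Σ ṁᵢCp,ᵢ
      = 226530 / 6275.7 = 36.096 °C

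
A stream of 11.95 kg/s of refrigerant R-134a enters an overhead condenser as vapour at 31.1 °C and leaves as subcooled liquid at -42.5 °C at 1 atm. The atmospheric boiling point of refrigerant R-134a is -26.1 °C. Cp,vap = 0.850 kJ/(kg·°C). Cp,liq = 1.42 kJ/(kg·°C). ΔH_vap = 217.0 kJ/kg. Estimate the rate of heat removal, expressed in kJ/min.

vapour 31.1→-26.1 °C: -48.62 kJ/kg
condensation at -26.1 °C: -217 kJ/kg
liquid -26.1→-42.5 °C: -23.288 kJ/kg
Δh = -48.62 + -217 + -23.288 = -288.91 kJ/kg
Q = ṁ·Δh = 11.95 kg/s × -288.91 kJ/kg = -3452.5 kJ/s
|Q| = 3452.5 kW = 207150 kJ/min

Q_c = 207000 kJ/min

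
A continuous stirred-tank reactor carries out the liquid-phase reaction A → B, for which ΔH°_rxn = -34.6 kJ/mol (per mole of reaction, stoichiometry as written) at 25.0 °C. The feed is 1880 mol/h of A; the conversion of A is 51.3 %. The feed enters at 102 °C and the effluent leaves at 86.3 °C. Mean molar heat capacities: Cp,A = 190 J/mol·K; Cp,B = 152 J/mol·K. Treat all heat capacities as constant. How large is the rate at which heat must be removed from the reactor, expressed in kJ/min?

Extent of reaction ξ = 0.513 × 1880 = 964.44 mol/h
Reaction term: ξ·ΔH°_rxn = 964.44 × -34.6 = -33370 kJ/h
Sensible, feed 102→25 °C: -27504 kJ/h
Outlet flows (mol/h): A 915.56, B 964.44
Sensible, products 25→86.3 °C: 19650 kJ/h
Q = ΔH = -41224 kJ/h = -11.451 kW
Heat removed = 687.07 kJ/min

Q_out = 687 kJ/min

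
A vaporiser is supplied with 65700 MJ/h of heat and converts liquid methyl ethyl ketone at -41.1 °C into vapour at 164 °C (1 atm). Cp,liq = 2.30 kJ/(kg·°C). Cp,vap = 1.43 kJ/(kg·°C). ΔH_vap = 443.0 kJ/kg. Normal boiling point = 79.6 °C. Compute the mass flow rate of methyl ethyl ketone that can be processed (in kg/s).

ṁ = 21.7 kg/s

Δh = 2.30×(79.6−-41.1) + 443.0 + 1.43×(164−79.6) = 841.3 kJ/kg
Q = 65700 MJ/h = 18250 kJ/s = 18250 kJ/s
ṁ = Q/Δh = 18250 / 841.3 = 21.693 kg/s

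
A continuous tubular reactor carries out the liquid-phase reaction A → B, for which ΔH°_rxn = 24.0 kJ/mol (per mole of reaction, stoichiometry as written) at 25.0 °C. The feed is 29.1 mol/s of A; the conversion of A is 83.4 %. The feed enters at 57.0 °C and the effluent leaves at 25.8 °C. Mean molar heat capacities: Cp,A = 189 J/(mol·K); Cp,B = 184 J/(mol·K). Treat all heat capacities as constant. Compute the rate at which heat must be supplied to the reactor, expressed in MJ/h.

Q_in = 1480 MJ/h

Extent of reaction ξ = 0.834 × 29.1 = 24.269 mol/s
Reaction term: ξ·ΔH°_rxn = 24.269 × 24.0 = 582.47 kJ/s
Sensible, feed 57.0→25 °C: -176 kJ/s
Outlet flows (mol/s): A 4.8306, B 24.269
Sensible, products 25→25.8 °C: 4.3028 kJ/s
Q = ΔH = 410.77 kJ/s = 410.77 kW
Heat supplied = 1478.8 MJ/h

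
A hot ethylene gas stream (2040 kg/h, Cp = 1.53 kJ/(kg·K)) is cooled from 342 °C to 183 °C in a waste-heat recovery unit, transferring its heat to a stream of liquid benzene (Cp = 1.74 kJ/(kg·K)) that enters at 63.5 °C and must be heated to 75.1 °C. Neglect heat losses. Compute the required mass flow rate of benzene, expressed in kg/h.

Heat released by hot stream: Q = 2040 × 1.53 × (342 − 183) = 496270 kJ/h
Energy balance on cold side (adiabatic exchanger): Q = ṁ_c·Cp_c·(T_c,out − T_c,in)
ṁ_c = 496270 / [1.74 × (75.1 − 63.5)] = 24587 kg/h

ṁ_c = 24600 kg/h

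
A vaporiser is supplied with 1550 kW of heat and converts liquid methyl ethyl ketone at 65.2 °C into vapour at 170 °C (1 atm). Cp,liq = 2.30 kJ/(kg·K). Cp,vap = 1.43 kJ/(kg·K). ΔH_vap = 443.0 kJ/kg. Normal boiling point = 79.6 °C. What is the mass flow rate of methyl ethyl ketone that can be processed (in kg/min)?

ṁ = 154 kg/min

Δh = 2.30×(79.6−65.2) + 443.0 + 1.43×(170−79.6) = 605.39 kJ/kg
Q = 1550 kW = 1550 kJ/s = 93000 kJ/min
ṁ = Q/Δh = 93000 / 605.39 = 153.62 kg/min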